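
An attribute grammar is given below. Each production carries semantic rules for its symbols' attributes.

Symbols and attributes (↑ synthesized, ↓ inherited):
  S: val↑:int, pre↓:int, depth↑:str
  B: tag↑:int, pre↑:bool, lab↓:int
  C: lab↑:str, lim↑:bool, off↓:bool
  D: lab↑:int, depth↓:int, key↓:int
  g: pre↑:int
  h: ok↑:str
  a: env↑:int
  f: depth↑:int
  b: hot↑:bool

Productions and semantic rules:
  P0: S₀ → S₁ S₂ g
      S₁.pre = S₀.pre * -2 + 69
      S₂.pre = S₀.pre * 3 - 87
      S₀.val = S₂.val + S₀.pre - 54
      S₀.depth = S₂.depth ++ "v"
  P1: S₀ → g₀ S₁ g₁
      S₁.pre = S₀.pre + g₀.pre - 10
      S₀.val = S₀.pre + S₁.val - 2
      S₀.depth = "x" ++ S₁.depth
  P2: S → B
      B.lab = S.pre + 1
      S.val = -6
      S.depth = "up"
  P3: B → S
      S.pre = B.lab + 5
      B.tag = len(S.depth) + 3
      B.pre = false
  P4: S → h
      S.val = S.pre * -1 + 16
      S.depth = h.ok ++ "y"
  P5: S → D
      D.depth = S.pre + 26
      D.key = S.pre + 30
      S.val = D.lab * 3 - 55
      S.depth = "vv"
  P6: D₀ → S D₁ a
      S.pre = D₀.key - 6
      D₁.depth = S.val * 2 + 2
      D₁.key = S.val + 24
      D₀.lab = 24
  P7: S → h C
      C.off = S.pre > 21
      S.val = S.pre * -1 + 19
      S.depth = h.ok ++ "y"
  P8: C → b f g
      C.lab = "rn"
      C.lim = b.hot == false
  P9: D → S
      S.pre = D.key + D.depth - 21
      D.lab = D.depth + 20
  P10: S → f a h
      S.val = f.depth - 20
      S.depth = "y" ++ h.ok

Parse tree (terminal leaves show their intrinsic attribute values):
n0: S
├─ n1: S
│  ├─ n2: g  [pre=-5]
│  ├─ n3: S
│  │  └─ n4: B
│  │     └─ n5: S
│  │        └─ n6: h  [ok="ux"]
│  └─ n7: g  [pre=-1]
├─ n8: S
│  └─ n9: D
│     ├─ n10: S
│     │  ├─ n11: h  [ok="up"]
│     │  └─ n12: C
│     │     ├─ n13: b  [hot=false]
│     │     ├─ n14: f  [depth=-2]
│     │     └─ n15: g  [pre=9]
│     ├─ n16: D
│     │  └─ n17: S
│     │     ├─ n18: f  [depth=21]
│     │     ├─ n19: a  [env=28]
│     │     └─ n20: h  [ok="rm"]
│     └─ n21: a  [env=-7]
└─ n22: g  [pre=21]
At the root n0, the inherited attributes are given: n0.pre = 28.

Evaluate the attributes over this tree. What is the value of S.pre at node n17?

-1

1. n0.pre = 28  [given at root]
2. n1.pre = 13  [S₀.pre * -2 + 69]
3. n2.pre = -5  [terminal]
4. n3.pre = -2  [S₀.pre + g₀.pre - 10]
5. n4.lab = -1  [S.pre + 1]
6. n5.pre = 4  [B.lab + 5]
7. n6.ok = "ux"  [terminal]
8. n5.val = 12  [S.pre * -1 + 16]
9. n5.depth = "uxy"  [h.ok ++ "y"]
10. n4.tag = 6  [len(S.depth) + 3]
11. n4.pre = false  [false]
12. n3.val = -6  [-6]
13. n3.depth = "up"  ["up"]
14. n7.pre = -1  [terminal]
15. n1.val = 5  [S₀.pre + S₁.val - 2]
16. n1.depth = "xup"  ["x" ++ S₁.depth]
17. n8.pre = -3  [S₀.pre * 3 - 87]
18. n9.depth = 23  [S.pre + 26]
19. n9.key = 27  [S.pre + 30]
20. n10.pre = 21  [D₀.key - 6]
21. n11.ok = "up"  [terminal]
22. n12.off = false  [S.pre > 21]
23. n13.hot = false  [terminal]
24. n14.depth = -2  [terminal]
25. n15.pre = 9  [terminal]
26. n12.lab = "rn"  ["rn"]
27. n12.lim = true  [b.hot == false]
28. n10.val = -2  [S.pre * -1 + 19]
29. n10.depth = "upy"  [h.ok ++ "y"]
30. n16.depth = -2  [S.val * 2 + 2]
31. n16.key = 22  [S.val + 24]
32. n17.pre = -1  [D.key + D.depth - 21]
33. n18.depth = 21  [terminal]
34. n19.env = 28  [terminal]
35. n20.ok = "rm"  [terminal]
36. n17.val = 1  [f.depth - 20]
37. n17.depth = "yrm"  ["y" ++ h.ok]
38. n16.lab = 18  [D.depth + 20]
39. n21.env = -7  [terminal]
40. n9.lab = 24  [24]
41. n8.val = 17  [D.lab * 3 - 55]
42. n8.depth = "vv"  ["vv"]
43. n22.pre = 21  [terminal]
44. n0.val = -9  [S₂.val + S₀.pre - 54]
45. n0.depth = "vvv"  [S₂.depth ++ "v"]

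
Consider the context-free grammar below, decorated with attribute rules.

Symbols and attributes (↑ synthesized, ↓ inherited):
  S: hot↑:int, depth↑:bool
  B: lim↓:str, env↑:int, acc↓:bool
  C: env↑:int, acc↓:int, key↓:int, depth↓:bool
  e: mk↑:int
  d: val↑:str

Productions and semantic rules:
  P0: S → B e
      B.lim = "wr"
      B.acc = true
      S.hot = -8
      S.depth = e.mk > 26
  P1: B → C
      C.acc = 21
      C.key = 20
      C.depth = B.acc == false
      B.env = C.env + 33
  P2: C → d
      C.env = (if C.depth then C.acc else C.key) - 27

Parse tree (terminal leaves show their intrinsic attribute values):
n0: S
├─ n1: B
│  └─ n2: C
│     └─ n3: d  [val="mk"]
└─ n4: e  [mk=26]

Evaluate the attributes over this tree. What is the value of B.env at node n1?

26

1. n1.lim = "wr"  ["wr"]
2. n1.acc = true  [true]
3. n2.acc = 21  [21]
4. n2.key = 20  [20]
5. n2.depth = false  [B.acc == false]
6. n3.val = "mk"  [terminal]
7. n2.env = -7  [(if C.depth then C.acc else C.key) - 27]
8. n1.env = 26  [C.env + 33]
9. n4.mk = 26  [terminal]
10. n0.hot = -8  [-8]
11. n0.depth = false  [e.mk > 26]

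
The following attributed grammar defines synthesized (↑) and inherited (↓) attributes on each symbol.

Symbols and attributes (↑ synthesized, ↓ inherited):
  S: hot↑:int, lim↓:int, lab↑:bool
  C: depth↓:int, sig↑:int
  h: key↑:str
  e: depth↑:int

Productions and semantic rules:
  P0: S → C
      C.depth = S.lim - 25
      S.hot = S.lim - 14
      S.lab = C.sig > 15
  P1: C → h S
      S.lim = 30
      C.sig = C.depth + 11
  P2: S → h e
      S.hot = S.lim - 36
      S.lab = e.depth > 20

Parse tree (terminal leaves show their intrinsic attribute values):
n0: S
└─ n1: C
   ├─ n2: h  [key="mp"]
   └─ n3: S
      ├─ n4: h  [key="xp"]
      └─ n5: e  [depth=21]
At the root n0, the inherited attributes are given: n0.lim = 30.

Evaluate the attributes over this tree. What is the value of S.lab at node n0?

1. n0.lim = 30  [given at root]
2. n1.depth = 5  [S.lim - 25]
3. n2.key = "mp"  [terminal]
4. n3.lim = 30  [30]
5. n4.key = "xp"  [terminal]
6. n5.depth = 21  [terminal]
7. n3.hot = -6  [S.lim - 36]
8. n3.lab = true  [e.depth > 20]
9. n1.sig = 16  [C.depth + 11]
10. n0.hot = 16  [S.lim - 14]
11. n0.lab = true  [C.sig > 15]

true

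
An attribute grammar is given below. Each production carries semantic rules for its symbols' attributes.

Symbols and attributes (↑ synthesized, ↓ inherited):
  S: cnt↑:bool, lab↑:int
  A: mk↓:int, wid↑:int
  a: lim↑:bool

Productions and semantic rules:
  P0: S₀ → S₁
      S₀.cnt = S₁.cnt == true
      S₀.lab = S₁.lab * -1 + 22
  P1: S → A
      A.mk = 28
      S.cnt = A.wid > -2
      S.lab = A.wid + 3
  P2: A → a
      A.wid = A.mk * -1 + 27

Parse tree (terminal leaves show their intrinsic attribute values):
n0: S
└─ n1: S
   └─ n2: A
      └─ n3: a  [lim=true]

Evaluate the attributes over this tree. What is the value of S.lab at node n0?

1. n2.mk = 28  [28]
2. n3.lim = true  [terminal]
3. n2.wid = -1  [A.mk * -1 + 27]
4. n1.cnt = true  [A.wid > -2]
5. n1.lab = 2  [A.wid + 3]
6. n0.cnt = true  [S₁.cnt == true]
7. n0.lab = 20  [S₁.lab * -1 + 22]

20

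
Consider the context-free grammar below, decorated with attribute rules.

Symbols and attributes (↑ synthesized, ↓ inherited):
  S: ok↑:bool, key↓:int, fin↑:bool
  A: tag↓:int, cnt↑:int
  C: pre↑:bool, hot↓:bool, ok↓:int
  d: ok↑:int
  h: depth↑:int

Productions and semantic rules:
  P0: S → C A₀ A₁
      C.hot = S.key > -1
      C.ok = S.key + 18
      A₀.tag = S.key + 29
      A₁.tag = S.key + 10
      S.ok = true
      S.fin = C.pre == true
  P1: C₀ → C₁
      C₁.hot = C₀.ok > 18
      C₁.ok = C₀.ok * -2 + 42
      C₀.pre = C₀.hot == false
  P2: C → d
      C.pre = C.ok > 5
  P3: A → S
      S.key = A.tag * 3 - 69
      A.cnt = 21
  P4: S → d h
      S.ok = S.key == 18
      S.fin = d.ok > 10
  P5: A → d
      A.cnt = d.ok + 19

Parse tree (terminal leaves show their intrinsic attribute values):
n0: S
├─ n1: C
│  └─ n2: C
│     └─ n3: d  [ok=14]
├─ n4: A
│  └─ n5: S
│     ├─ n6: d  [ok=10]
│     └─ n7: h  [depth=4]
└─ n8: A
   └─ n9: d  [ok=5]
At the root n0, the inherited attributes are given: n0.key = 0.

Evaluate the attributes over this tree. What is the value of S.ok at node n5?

1. n0.key = 0  [given at root]
2. n1.hot = true  [S.key > -1]
3. n1.ok = 18  [S.key + 18]
4. n2.hot = false  [C₀.ok > 18]
5. n2.ok = 6  [C₀.ok * -2 + 42]
6. n3.ok = 14  [terminal]
7. n2.pre = true  [C.ok > 5]
8. n1.pre = false  [C₀.hot == false]
9. n4.tag = 29  [S.key + 29]
10. n5.key = 18  [A.tag * 3 - 69]
11. n6.ok = 10  [terminal]
12. n7.depth = 4  [terminal]
13. n5.ok = true  [S.key == 18]
14. n5.fin = false  [d.ok > 10]
15. n4.cnt = 21  [21]
16. n8.tag = 10  [S.key + 10]
17. n9.ok = 5  [terminal]
18. n8.cnt = 24  [d.ok + 19]
19. n0.ok = true  [true]
20. n0.fin = false  [C.pre == true]

true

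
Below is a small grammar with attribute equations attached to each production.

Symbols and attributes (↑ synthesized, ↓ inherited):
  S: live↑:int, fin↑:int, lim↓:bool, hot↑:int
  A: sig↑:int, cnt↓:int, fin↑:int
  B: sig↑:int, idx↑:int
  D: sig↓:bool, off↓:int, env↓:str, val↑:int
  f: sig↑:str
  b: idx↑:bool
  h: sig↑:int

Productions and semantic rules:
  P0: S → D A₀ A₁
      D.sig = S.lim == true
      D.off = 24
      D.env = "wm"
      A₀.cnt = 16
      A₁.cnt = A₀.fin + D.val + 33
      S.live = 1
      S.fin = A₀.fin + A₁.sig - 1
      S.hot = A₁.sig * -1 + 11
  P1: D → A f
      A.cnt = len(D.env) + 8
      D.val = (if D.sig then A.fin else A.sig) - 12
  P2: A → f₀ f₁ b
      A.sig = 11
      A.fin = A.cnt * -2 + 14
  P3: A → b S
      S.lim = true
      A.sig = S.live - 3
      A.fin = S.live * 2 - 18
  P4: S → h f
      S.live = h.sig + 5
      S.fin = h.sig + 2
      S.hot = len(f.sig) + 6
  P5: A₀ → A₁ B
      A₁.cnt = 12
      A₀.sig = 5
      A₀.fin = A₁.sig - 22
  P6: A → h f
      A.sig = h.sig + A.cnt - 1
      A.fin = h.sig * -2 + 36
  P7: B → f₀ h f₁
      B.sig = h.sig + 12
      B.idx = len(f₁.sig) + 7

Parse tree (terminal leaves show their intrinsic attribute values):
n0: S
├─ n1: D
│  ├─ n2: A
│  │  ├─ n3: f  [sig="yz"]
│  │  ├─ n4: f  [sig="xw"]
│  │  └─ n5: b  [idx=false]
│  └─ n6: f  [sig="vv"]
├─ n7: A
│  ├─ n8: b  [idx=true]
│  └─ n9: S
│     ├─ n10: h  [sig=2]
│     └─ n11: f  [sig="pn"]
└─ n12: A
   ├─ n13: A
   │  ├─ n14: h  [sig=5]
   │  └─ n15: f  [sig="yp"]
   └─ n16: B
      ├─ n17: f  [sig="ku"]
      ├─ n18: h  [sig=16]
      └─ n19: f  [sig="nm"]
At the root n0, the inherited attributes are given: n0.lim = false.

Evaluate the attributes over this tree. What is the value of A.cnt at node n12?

28

1. n0.lim = false  [given at root]
2. n1.sig = false  [S.lim == true]
3. n1.off = 24  [24]
4. n1.env = "wm"  ["wm"]
5. n2.cnt = 10  [len(D.env) + 8]
6. n3.sig = "yz"  [terminal]
7. n4.sig = "xw"  [terminal]
8. n5.idx = false  [terminal]
9. n2.sig = 11  [11]
10. n2.fin = -6  [A.cnt * -2 + 14]
11. n6.sig = "vv"  [terminal]
12. n1.val = -1  [(if D.sig then A.fin else A.sig) - 12]
13. n7.cnt = 16  [16]
14. n8.idx = true  [terminal]
15. n9.lim = true  [true]
16. n10.sig = 2  [terminal]
17. n11.sig = "pn"  [terminal]
18. n9.live = 7  [h.sig + 5]
19. n9.fin = 4  [h.sig + 2]
20. n9.hot = 8  [len(f.sig) + 6]
21. n7.sig = 4  [S.live - 3]
22. n7.fin = -4  [S.live * 2 - 18]
23. n12.cnt = 28  [A₀.fin + D.val + 33]
24. n13.cnt = 12  [12]
25. n14.sig = 5  [terminal]
26. n15.sig = "yp"  [terminal]
27. n13.sig = 16  [h.sig + A.cnt - 1]
28. n13.fin = 26  [h.sig * -2 + 36]
29. n17.sig = "ku"  [terminal]
30. n18.sig = 16  [terminal]
31. n19.sig = "nm"  [terminal]
32. n16.sig = 28  [h.sig + 12]
33. n16.idx = 9  [len(f₁.sig) + 7]
34. n12.sig = 5  [5]
35. n12.fin = -6  [A₁.sig - 22]
36. n0.live = 1  [1]
37. n0.fin = 0  [A₀.fin + A₁.sig - 1]
38. n0.hot = 6  [A₁.sig * -1 + 11]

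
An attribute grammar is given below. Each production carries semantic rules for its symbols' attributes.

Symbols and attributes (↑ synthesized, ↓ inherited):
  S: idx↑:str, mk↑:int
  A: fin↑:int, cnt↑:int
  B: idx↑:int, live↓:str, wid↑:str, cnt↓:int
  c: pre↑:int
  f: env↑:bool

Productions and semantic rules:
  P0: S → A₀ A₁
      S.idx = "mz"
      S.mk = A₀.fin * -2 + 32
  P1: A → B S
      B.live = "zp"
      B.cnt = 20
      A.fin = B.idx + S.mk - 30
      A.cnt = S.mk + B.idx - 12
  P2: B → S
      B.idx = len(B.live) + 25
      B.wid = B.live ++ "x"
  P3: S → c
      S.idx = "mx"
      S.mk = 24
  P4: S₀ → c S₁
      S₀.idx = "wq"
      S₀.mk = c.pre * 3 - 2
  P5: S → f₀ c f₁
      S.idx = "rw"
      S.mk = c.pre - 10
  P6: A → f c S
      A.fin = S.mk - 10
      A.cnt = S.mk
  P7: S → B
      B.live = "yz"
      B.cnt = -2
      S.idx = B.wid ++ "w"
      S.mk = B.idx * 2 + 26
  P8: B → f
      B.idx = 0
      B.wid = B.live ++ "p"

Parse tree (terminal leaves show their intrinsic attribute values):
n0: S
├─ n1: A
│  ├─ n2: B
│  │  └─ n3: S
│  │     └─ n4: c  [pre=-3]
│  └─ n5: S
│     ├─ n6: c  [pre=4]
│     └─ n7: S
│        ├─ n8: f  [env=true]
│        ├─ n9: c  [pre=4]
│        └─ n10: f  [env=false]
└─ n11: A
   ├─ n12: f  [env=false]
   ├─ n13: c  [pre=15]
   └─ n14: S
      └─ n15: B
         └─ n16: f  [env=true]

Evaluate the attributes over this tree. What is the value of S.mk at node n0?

1. n2.live = "zp"  ["zp"]
2. n2.cnt = 20  [20]
3. n4.pre = -3  [terminal]
4. n3.idx = "mx"  ["mx"]
5. n3.mk = 24  [24]
6. n2.idx = 27  [len(B.live) + 25]
7. n2.wid = "zpx"  [B.live ++ "x"]
8. n6.pre = 4  [terminal]
9. n8.env = true  [terminal]
10. n9.pre = 4  [terminal]
11. n10.env = false  [terminal]
12. n7.idx = "rw"  ["rw"]
13. n7.mk = -6  [c.pre - 10]
14. n5.idx = "wq"  ["wq"]
15. n5.mk = 10  [c.pre * 3 - 2]
16. n1.fin = 7  [B.idx + S.mk - 30]
17. n1.cnt = 25  [S.mk + B.idx - 12]
18. n12.env = false  [terminal]
19. n13.pre = 15  [terminal]
20. n15.live = "yz"  ["yz"]
21. n15.cnt = -2  [-2]
22. n16.env = true  [terminal]
23. n15.idx = 0  [0]
24. n15.wid = "yzp"  [B.live ++ "p"]
25. n14.idx = "yzpw"  [B.wid ++ "w"]
26. n14.mk = 26  [B.idx * 2 + 26]
27. n11.fin = 16  [S.mk - 10]
28. n11.cnt = 26  [S.mk]
29. n0.idx = "mz"  ["mz"]
30. n0.mk = 18  [A₀.fin * -2 + 32]

18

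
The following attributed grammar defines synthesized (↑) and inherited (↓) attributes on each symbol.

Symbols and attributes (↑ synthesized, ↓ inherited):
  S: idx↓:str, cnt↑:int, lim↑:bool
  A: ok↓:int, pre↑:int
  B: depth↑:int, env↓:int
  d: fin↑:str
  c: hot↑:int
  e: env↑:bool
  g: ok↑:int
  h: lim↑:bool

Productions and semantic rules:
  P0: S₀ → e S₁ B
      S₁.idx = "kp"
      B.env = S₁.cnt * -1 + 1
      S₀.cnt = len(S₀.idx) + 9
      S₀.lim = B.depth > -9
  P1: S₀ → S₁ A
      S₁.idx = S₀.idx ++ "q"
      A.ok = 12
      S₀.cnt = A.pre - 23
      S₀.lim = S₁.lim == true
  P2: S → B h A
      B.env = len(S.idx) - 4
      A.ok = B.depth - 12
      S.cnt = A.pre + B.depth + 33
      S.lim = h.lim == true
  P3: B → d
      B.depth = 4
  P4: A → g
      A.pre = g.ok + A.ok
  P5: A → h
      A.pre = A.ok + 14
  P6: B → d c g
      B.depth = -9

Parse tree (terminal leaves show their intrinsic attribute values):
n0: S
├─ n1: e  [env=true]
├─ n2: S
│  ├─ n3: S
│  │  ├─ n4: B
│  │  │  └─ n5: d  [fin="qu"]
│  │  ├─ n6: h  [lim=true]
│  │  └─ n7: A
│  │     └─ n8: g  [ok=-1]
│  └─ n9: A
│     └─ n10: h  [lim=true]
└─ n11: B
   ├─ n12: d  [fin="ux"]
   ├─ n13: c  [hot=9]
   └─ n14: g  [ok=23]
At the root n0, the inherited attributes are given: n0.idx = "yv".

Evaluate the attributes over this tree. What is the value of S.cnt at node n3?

1. n0.idx = "yv"  [given at root]
2. n1.env = true  [terminal]
3. n2.idx = "kp"  ["kp"]
4. n3.idx = "kpq"  [S₀.idx ++ "q"]
5. n4.env = -1  [len(S.idx) - 4]
6. n5.fin = "qu"  [terminal]
7. n4.depth = 4  [4]
8. n6.lim = true  [terminal]
9. n7.ok = -8  [B.depth - 12]
10. n8.ok = -1  [terminal]
11. n7.pre = -9  [g.ok + A.ok]
12. n3.cnt = 28  [A.pre + B.depth + 33]
13. n3.lim = true  [h.lim == true]
14. n9.ok = 12  [12]
15. n10.lim = true  [terminal]
16. n9.pre = 26  [A.ok + 14]
17. n2.cnt = 3  [A.pre - 23]
18. n2.lim = true  [S₁.lim == true]
19. n11.env = -2  [S₁.cnt * -1 + 1]
20. n12.fin = "ux"  [terminal]
21. n13.hot = 9  [terminal]
22. n14.ok = 23  [terminal]
23. n11.depth = -9  [-9]
24. n0.cnt = 11  [len(S₀.idx) + 9]
25. n0.lim = false  [B.depth > -9]

28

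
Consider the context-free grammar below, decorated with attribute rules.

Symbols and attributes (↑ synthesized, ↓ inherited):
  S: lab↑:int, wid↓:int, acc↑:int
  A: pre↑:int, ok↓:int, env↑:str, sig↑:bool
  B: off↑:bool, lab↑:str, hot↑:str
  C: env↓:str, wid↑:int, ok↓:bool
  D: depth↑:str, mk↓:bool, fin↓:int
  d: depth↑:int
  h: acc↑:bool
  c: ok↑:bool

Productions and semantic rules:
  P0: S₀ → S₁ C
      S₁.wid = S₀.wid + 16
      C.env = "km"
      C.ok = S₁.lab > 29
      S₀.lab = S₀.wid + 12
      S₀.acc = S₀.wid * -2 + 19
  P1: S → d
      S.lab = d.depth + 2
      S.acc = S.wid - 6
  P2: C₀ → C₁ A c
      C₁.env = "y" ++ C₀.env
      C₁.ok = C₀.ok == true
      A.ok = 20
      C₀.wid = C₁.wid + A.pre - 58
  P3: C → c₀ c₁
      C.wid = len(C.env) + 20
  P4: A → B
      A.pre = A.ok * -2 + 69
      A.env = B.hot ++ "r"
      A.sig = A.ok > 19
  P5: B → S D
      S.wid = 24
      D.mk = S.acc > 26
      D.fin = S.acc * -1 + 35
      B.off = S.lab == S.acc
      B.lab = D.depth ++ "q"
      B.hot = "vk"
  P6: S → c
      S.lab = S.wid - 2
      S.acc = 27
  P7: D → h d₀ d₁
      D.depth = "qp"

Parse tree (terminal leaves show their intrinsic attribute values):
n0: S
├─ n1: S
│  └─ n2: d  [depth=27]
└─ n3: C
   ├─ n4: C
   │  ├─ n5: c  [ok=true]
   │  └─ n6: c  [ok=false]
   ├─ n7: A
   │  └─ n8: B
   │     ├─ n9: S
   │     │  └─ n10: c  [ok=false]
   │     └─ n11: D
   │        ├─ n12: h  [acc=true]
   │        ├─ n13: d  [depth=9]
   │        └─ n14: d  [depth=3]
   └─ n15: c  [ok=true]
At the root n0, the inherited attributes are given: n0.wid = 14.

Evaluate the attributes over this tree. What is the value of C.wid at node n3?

1. n0.wid = 14  [given at root]
2. n1.wid = 30  [S₀.wid + 16]
3. n2.depth = 27  [terminal]
4. n1.lab = 29  [d.depth + 2]
5. n1.acc = 24  [S.wid - 6]
6. n3.env = "km"  ["km"]
7. n3.ok = false  [S₁.lab > 29]
8. n4.env = "ykm"  ["y" ++ C₀.env]
9. n4.ok = false  [C₀.ok == true]
10. n5.ok = true  [terminal]
11. n6.ok = false  [terminal]
12. n4.wid = 23  [len(C.env) + 20]
13. n7.ok = 20  [20]
14. n9.wid = 24  [24]
15. n10.ok = false  [terminal]
16. n9.lab = 22  [S.wid - 2]
17. n9.acc = 27  [27]
18. n11.mk = true  [S.acc > 26]
19. n11.fin = 8  [S.acc * -1 + 35]
20. n12.acc = true  [terminal]
21. n13.depth = 9  [terminal]
22. n14.depth = 3  [terminal]
23. n11.depth = "qp"  ["qp"]
24. n8.off = false  [S.lab == S.acc]
25. n8.lab = "qpq"  [D.depth ++ "q"]
26. n8.hot = "vk"  ["vk"]
27. n7.pre = 29  [A.ok * -2 + 69]
28. n7.env = "vkr"  [B.hot ++ "r"]
29. n7.sig = true  [A.ok > 19]
30. n15.ok = true  [terminal]
31. n3.wid = -6  [C₁.wid + A.pre - 58]
32. n0.lab = 26  [S₀.wid + 12]
33. n0.acc = -9  [S₀.wid * -2 + 19]

-6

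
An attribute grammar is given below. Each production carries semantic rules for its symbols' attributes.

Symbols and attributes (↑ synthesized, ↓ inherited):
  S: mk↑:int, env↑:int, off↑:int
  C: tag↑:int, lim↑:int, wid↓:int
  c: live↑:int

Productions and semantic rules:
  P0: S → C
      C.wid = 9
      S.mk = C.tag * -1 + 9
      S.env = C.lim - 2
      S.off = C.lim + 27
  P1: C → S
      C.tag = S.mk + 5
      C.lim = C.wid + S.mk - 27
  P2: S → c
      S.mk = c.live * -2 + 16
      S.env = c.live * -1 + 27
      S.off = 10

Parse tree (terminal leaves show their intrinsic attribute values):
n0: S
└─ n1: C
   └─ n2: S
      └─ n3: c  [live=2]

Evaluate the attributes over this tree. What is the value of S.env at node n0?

1. n1.wid = 9  [9]
2. n3.live = 2  [terminal]
3. n2.mk = 12  [c.live * -2 + 16]
4. n2.env = 25  [c.live * -1 + 27]
5. n2.off = 10  [10]
6. n1.tag = 17  [S.mk + 5]
7. n1.lim = -6  [C.wid + S.mk - 27]
8. n0.mk = -8  [C.tag * -1 + 9]
9. n0.env = -8  [C.lim - 2]
10. n0.off = 21  [C.lim + 27]

-8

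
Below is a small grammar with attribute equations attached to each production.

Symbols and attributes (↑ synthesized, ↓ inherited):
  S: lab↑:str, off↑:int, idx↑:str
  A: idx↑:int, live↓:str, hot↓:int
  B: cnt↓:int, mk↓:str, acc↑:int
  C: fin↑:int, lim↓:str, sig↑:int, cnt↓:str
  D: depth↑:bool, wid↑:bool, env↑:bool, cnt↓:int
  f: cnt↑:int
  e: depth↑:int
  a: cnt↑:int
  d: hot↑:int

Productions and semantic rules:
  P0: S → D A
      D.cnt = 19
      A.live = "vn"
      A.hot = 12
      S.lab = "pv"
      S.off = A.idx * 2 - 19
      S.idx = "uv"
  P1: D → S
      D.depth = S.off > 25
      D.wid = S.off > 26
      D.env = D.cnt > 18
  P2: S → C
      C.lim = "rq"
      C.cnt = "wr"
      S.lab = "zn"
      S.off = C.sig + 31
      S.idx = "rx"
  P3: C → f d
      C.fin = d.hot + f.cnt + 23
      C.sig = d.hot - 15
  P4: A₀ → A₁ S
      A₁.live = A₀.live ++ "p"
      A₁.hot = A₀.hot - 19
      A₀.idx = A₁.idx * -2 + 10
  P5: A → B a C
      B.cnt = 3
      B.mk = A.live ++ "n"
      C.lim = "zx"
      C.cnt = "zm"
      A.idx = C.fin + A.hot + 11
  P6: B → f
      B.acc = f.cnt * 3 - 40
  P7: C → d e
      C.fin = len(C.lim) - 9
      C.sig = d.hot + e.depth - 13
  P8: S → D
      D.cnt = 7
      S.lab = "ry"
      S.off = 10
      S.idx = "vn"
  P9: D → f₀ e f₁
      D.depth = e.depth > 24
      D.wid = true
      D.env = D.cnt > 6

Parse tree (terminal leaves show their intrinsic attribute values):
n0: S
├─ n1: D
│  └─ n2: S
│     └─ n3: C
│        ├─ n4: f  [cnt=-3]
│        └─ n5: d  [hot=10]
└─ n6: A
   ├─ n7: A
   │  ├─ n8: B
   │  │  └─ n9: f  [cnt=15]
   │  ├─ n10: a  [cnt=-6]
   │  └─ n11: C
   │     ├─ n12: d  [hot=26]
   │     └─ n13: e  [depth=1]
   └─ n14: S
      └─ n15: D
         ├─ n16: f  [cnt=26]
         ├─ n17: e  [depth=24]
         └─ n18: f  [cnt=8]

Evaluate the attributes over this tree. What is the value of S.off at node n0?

1. n1.cnt = 19  [19]
2. n3.lim = "rq"  ["rq"]
3. n3.cnt = "wr"  ["wr"]
4. n4.cnt = -3  [terminal]
5. n5.hot = 10  [terminal]
6. n3.fin = 30  [d.hot + f.cnt + 23]
7. n3.sig = -5  [d.hot - 15]
8. n2.lab = "zn"  ["zn"]
9. n2.off = 26  [C.sig + 31]
10. n2.idx = "rx"  ["rx"]
11. n1.depth = true  [S.off > 25]
12. n1.wid = false  [S.off > 26]
13. n1.env = true  [D.cnt > 18]
14. n6.live = "vn"  ["vn"]
15. n6.hot = 12  [12]
16. n7.live = "vnp"  [A₀.live ++ "p"]
17. n7.hot = -7  [A₀.hot - 19]
18. n8.cnt = 3  [3]
19. n8.mk = "vnpn"  [A.live ++ "n"]
20. n9.cnt = 15  [terminal]
21. n8.acc = 5  [f.cnt * 3 - 40]
22. n10.cnt = -6  [terminal]
23. n11.lim = "zx"  ["zx"]
24. n11.cnt = "zm"  ["zm"]
25. n12.hot = 26  [terminal]
26. n13.depth = 1  [terminal]
27. n11.fin = -7  [len(C.lim) - 9]
28. n11.sig = 14  [d.hot + e.depth - 13]
29. n7.idx = -3  [C.fin + A.hot + 11]
30. n15.cnt = 7  [7]
31. n16.cnt = 26  [terminal]
32. n17.depth = 24  [terminal]
33. n18.cnt = 8  [terminal]
34. n15.depth = false  [e.depth > 24]
35. n15.wid = true  [true]
36. n15.env = true  [D.cnt > 6]
37. n14.lab = "ry"  ["ry"]
38. n14.off = 10  [10]
39. n14.idx = "vn"  ["vn"]
40. n6.idx = 16  [A₁.idx * -2 + 10]
41. n0.lab = "pv"  ["pv"]
42. n0.off = 13  [A.idx * 2 - 19]
43. n0.idx = "uv"  ["uv"]

13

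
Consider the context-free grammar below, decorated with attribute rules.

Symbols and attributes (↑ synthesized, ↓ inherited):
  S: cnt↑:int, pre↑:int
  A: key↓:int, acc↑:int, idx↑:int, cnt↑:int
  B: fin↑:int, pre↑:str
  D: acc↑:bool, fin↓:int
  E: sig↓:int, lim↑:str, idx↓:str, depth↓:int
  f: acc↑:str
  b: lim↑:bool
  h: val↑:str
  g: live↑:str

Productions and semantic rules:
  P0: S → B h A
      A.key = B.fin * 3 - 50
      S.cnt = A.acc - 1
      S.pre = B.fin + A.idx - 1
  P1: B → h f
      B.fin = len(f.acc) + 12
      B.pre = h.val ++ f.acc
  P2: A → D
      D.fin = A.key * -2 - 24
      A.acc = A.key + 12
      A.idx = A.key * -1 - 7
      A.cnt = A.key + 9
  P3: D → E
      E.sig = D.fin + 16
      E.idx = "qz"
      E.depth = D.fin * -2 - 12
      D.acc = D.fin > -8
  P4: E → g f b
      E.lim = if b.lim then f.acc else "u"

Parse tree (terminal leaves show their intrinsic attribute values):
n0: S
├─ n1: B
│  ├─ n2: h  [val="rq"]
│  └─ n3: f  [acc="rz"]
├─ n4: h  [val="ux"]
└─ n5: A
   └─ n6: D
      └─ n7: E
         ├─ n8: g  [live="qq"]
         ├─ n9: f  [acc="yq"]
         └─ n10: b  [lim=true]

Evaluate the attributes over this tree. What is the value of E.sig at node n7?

8

1. n2.val = "rq"  [terminal]
2. n3.acc = "rz"  [terminal]
3. n1.fin = 14  [len(f.acc) + 12]
4. n1.pre = "rqrz"  [h.val ++ f.acc]
5. n4.val = "ux"  [terminal]
6. n5.key = -8  [B.fin * 3 - 50]
7. n6.fin = -8  [A.key * -2 - 24]
8. n7.sig = 8  [D.fin + 16]
9. n7.idx = "qz"  ["qz"]
10. n7.depth = 4  [D.fin * -2 - 12]
11. n8.live = "qq"  [terminal]
12. n9.acc = "yq"  [terminal]
13. n10.lim = true  [terminal]
14. n7.lim = "yq"  [if b.lim then f.acc else "u"]
15. n6.acc = false  [D.fin > -8]
16. n5.acc = 4  [A.key + 12]
17. n5.idx = 1  [A.key * -1 - 7]
18. n5.cnt = 1  [A.key + 9]
19. n0.cnt = 3  [A.acc - 1]
20. n0.pre = 14  [B.fin + A.idx - 1]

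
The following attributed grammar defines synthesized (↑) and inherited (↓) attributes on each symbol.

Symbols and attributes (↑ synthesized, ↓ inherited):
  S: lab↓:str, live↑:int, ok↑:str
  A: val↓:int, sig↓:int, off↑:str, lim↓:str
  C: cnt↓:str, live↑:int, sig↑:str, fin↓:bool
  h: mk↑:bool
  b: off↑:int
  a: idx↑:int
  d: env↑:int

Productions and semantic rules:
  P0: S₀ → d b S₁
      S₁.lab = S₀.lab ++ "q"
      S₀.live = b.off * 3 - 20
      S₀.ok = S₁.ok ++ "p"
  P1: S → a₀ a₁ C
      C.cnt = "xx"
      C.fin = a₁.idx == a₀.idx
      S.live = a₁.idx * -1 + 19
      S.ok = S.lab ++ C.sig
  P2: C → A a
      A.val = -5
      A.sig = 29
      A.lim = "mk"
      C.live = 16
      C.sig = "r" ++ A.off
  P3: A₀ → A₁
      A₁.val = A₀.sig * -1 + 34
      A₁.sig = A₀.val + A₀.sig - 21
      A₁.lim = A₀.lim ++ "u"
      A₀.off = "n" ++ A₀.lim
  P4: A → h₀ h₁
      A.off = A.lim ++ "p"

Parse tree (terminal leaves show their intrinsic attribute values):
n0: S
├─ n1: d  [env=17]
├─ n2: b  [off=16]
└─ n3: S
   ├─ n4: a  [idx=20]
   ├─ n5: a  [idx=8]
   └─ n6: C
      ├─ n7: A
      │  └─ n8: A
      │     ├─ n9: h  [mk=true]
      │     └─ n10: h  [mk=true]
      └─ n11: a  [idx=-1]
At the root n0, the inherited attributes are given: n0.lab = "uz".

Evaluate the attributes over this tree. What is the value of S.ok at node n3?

1. n0.lab = "uz"  [given at root]
2. n1.env = 17  [terminal]
3. n2.off = 16  [terminal]
4. n3.lab = "uzq"  [S₀.lab ++ "q"]
5. n4.idx = 20  [terminal]
6. n5.idx = 8  [terminal]
7. n6.cnt = "xx"  ["xx"]
8. n6.fin = false  [a₁.idx == a₀.idx]
9. n7.val = -5  [-5]
10. n7.sig = 29  [29]
11. n7.lim = "mk"  ["mk"]
12. n8.val = 5  [A₀.sig * -1 + 34]
13. n8.sig = 3  [A₀.val + A₀.sig - 21]
14. n8.lim = "mku"  [A₀.lim ++ "u"]
15. n9.mk = true  [terminal]
16. n10.mk = true  [terminal]
17. n8.off = "mkup"  [A.lim ++ "p"]
18. n7.off = "nmk"  ["n" ++ A₀.lim]
19. n11.idx = -1  [terminal]
20. n6.live = 16  [16]
21. n6.sig = "rnmk"  ["r" ++ A.off]
22. n3.live = 11  [a₁.idx * -1 + 19]
23. n3.ok = "uzqrnmk"  [S.lab ++ C.sig]
24. n0.live = 28  [b.off * 3 - 20]
25. n0.ok = "uzqrnmkp"  [S₁.ok ++ "p"]

"uzqrnmk"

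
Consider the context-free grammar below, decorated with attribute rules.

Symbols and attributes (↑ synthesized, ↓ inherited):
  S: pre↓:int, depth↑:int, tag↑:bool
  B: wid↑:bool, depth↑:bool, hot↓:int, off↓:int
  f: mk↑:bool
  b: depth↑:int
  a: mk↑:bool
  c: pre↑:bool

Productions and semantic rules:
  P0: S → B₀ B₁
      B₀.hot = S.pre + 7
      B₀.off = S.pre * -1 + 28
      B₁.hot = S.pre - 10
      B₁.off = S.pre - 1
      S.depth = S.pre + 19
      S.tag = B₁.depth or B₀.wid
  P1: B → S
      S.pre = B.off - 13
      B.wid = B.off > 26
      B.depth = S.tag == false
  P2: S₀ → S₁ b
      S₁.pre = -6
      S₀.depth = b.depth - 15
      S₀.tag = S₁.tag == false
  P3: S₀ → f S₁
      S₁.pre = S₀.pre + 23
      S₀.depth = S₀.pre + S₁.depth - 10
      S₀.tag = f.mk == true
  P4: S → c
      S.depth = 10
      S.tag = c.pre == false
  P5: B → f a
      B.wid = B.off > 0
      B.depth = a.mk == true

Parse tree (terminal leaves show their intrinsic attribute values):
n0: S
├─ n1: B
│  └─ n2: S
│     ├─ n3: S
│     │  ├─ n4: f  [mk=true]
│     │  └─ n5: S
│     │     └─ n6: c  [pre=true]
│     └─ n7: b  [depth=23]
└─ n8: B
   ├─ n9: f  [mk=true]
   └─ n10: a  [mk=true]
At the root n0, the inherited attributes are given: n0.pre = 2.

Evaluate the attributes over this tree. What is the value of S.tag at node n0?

1. n0.pre = 2  [given at root]
2. n1.hot = 9  [S.pre + 7]
3. n1.off = 26  [S.pre * -1 + 28]
4. n2.pre = 13  [B.off - 13]
5. n3.pre = -6  [-6]
6. n4.mk = true  [terminal]
7. n5.pre = 17  [S₀.pre + 23]
8. n6.pre = true  [terminal]
9. n5.depth = 10  [10]
10. n5.tag = false  [c.pre == false]
11. n3.depth = -6  [S₀.pre + S₁.depth - 10]
12. n3.tag = true  [f.mk == true]
13. n7.depth = 23  [terminal]
14. n2.depth = 8  [b.depth - 15]
15. n2.tag = false  [S₁.tag == false]
16. n1.wid = false  [B.off > 26]
17. n1.depth = true  [S.tag == false]
18. n8.hot = -8  [S.pre - 10]
19. n8.off = 1  [S.pre - 1]
20. n9.mk = true  [terminal]
21. n10.mk = true  [terminal]
22. n8.wid = true  [B.off > 0]
23. n8.depth = true  [a.mk == true]
24. n0.depth = 21  [S.pre + 19]
25. n0.tag = true  [B₁.depth or B₀.wid]

true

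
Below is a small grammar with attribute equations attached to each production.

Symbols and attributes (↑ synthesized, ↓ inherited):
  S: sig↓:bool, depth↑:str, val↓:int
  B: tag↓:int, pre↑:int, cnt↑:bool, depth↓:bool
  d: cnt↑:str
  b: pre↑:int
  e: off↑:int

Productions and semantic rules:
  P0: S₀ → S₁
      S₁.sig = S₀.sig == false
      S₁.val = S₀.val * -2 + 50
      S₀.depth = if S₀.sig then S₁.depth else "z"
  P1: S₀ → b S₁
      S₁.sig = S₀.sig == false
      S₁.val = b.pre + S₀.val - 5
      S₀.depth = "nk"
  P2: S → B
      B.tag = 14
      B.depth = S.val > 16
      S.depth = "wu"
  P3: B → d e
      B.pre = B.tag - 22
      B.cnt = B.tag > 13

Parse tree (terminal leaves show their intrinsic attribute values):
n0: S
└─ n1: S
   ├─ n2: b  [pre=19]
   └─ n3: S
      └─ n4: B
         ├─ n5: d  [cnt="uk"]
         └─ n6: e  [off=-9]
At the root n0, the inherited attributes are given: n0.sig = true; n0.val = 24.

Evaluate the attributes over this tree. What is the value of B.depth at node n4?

1. n0.sig = true  [given at root]
2. n0.val = 24  [given at root]
3. n1.sig = false  [S₀.sig == false]
4. n1.val = 2  [S₀.val * -2 + 50]
5. n2.pre = 19  [terminal]
6. n3.sig = true  [S₀.sig == false]
7. n3.val = 16  [b.pre + S₀.val - 5]
8. n4.tag = 14  [14]
9. n4.depth = false  [S.val > 16]
10. n5.cnt = "uk"  [terminal]
11. n6.off = -9  [terminal]
12. n4.pre = -8  [B.tag - 22]
13. n4.cnt = true  [B.tag > 13]
14. n3.depth = "wu"  ["wu"]
15. n1.depth = "nk"  ["nk"]
16. n0.depth = "nk"  [if S₀.sig then S₁.depth else "z"]

false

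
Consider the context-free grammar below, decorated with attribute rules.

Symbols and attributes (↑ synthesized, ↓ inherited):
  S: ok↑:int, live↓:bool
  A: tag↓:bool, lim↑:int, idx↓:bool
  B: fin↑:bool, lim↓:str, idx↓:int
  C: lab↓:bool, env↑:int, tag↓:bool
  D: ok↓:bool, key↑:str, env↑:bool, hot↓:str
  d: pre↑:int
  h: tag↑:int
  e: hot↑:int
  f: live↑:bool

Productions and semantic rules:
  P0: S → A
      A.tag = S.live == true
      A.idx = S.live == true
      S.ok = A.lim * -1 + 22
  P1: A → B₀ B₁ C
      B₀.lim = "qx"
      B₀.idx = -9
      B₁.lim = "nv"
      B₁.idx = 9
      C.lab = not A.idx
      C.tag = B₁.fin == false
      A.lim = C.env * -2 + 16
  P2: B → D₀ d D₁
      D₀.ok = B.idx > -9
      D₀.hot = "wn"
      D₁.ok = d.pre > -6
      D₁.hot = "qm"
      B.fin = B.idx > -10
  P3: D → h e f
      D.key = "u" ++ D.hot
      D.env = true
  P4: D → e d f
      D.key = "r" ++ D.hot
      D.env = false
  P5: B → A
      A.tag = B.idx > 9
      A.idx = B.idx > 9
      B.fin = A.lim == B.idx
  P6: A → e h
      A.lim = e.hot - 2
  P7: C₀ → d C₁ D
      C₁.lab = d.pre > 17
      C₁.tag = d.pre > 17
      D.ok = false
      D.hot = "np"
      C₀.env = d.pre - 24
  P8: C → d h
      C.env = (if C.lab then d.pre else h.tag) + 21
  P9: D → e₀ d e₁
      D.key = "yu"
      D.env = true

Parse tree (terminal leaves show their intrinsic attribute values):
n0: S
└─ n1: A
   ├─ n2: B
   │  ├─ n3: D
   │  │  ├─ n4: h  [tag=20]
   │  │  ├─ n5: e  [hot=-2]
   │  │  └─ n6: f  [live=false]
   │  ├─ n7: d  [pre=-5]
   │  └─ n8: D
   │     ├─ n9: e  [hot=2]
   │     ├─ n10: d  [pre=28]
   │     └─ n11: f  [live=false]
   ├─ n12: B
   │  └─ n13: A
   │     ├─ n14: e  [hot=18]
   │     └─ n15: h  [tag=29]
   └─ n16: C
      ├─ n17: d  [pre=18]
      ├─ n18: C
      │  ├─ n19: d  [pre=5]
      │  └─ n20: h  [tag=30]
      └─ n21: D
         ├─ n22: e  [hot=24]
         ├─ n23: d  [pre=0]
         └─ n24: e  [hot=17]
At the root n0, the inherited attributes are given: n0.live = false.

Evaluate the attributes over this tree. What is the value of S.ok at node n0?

-6

1. n0.live = false  [given at root]
2. n1.tag = false  [S.live == true]
3. n1.idx = false  [S.live == true]
4. n2.lim = "qx"  ["qx"]
5. n2.idx = -9  [-9]
6. n3.ok = false  [B.idx > -9]
7. n3.hot = "wn"  ["wn"]
8. n4.tag = 20  [terminal]
9. n5.hot = -2  [terminal]
10. n6.live = false  [terminal]
11. n3.key = "uwn"  ["u" ++ D.hot]
12. n3.env = true  [true]
13. n7.pre = -5  [terminal]
14. n8.ok = true  [d.pre > -6]
15. n8.hot = "qm"  ["qm"]
16. n9.hot = 2  [terminal]
17. n10.pre = 28  [terminal]
18. n11.live = false  [terminal]
19. n8.key = "rqm"  ["r" ++ D.hot]
20. n8.env = false  [false]
21. n2.fin = true  [B.idx > -10]
22. n12.lim = "nv"  ["nv"]
23. n12.idx = 9  [9]
24. n13.tag = false  [B.idx > 9]
25. n13.idx = false  [B.idx > 9]
26. n14.hot = 18  [terminal]
27. n15.tag = 29  [terminal]
28. n13.lim = 16  [e.hot - 2]
29. n12.fin = false  [A.lim == B.idx]
30. n16.lab = true  [not A.idx]
31. n16.tag = true  [B₁.fin == false]
32. n17.pre = 18  [terminal]
33. n18.lab = true  [d.pre > 17]
34. n18.tag = true  [d.pre > 17]
35. n19.pre = 5  [terminal]
36. n20.tag = 30  [terminal]
37. n18.env = 26  [(if C.lab then d.pre else h.tag) + 21]
38. n21.ok = false  [false]
39. n21.hot = "np"  ["np"]
40. n22.hot = 24  [terminal]
41. n23.pre = 0  [terminal]
42. n24.hot = 17  [terminal]
43. n21.key = "yu"  ["yu"]
44. n21.env = true  [true]
45. n16.env = -6  [d.pre - 24]
46. n1.lim = 28  [C.env * -2 + 16]
47. n0.ok = -6  [A.lim * -1 + 22]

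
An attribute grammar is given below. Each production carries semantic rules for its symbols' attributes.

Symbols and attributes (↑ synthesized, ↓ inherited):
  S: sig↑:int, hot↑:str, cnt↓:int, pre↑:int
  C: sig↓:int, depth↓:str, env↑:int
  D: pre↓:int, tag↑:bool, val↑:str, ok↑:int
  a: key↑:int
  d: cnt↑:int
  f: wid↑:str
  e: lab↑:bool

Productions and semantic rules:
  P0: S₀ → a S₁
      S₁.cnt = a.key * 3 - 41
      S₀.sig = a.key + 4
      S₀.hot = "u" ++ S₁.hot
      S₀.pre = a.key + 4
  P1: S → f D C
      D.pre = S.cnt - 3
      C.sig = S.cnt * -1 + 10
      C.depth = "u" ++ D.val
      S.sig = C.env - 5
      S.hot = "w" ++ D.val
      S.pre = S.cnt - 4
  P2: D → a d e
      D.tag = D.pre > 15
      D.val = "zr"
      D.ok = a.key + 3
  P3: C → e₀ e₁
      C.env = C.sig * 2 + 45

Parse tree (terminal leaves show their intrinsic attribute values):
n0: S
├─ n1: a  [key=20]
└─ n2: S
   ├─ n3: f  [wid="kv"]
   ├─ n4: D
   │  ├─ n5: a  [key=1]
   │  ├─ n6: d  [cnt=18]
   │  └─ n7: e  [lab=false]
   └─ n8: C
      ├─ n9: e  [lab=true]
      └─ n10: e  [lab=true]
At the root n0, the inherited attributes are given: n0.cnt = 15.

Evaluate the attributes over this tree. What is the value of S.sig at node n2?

1. n0.cnt = 15  [given at root]
2. n1.key = 20  [terminal]
3. n2.cnt = 19  [a.key * 3 - 41]
4. n3.wid = "kv"  [terminal]
5. n4.pre = 16  [S.cnt - 3]
6. n5.key = 1  [terminal]
7. n6.cnt = 18  [terminal]
8. n7.lab = false  [terminal]
9. n4.tag = true  [D.pre > 15]
10. n4.val = "zr"  ["zr"]
11. n4.ok = 4  [a.key + 3]
12. n8.sig = -9  [S.cnt * -1 + 10]
13. n8.depth = "uzr"  ["u" ++ D.val]
14. n9.lab = true  [terminal]
15. n10.lab = true  [terminal]
16. n8.env = 27  [C.sig * 2 + 45]
17. n2.sig = 22  [C.env - 5]
18. n2.hot = "wzr"  ["w" ++ D.val]
19. n2.pre = 15  [S.cnt - 4]
20. n0.sig = 24  [a.key + 4]
21. n0.hot = "uwzr"  ["u" ++ S₁.hot]
22. n0.pre = 24  [a.key + 4]

22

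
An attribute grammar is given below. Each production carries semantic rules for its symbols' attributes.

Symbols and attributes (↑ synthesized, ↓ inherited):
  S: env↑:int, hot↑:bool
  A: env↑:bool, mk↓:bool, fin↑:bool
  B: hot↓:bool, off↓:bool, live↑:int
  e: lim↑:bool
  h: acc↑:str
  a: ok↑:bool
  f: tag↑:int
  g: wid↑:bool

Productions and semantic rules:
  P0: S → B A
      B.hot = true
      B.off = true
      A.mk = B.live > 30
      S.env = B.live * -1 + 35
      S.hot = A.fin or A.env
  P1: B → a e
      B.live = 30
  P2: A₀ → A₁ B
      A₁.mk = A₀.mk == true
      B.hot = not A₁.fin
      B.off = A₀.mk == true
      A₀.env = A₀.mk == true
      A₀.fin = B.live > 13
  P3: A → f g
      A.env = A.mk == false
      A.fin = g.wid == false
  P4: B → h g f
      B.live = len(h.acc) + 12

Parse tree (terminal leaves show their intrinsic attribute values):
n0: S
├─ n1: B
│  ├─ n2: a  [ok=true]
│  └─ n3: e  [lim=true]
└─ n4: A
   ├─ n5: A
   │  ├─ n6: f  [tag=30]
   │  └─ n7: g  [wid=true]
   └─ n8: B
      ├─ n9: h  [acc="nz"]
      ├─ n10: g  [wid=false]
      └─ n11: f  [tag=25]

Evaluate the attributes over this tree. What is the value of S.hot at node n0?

true

1. n1.hot = true  [true]
2. n1.off = true  [true]
3. n2.ok = true  [terminal]
4. n3.lim = true  [terminal]
5. n1.live = 30  [30]
6. n4.mk = false  [B.live > 30]
7. n5.mk = false  [A₀.mk == true]
8. n6.tag = 30  [terminal]
9. n7.wid = true  [terminal]
10. n5.env = true  [A.mk == false]
11. n5.fin = false  [g.wid == false]
12. n8.hot = true  [not A₁.fin]
13. n8.off = false  [A₀.mk == true]
14. n9.acc = "nz"  [terminal]
15. n10.wid = false  [terminal]
16. n11.tag = 25  [terminal]
17. n8.live = 14  [len(h.acc) + 12]
18. n4.env = false  [A₀.mk == true]
19. n4.fin = true  [B.live > 13]
20. n0.env = 5  [B.live * -1 + 35]
21. n0.hot = true  [A.fin or A.env]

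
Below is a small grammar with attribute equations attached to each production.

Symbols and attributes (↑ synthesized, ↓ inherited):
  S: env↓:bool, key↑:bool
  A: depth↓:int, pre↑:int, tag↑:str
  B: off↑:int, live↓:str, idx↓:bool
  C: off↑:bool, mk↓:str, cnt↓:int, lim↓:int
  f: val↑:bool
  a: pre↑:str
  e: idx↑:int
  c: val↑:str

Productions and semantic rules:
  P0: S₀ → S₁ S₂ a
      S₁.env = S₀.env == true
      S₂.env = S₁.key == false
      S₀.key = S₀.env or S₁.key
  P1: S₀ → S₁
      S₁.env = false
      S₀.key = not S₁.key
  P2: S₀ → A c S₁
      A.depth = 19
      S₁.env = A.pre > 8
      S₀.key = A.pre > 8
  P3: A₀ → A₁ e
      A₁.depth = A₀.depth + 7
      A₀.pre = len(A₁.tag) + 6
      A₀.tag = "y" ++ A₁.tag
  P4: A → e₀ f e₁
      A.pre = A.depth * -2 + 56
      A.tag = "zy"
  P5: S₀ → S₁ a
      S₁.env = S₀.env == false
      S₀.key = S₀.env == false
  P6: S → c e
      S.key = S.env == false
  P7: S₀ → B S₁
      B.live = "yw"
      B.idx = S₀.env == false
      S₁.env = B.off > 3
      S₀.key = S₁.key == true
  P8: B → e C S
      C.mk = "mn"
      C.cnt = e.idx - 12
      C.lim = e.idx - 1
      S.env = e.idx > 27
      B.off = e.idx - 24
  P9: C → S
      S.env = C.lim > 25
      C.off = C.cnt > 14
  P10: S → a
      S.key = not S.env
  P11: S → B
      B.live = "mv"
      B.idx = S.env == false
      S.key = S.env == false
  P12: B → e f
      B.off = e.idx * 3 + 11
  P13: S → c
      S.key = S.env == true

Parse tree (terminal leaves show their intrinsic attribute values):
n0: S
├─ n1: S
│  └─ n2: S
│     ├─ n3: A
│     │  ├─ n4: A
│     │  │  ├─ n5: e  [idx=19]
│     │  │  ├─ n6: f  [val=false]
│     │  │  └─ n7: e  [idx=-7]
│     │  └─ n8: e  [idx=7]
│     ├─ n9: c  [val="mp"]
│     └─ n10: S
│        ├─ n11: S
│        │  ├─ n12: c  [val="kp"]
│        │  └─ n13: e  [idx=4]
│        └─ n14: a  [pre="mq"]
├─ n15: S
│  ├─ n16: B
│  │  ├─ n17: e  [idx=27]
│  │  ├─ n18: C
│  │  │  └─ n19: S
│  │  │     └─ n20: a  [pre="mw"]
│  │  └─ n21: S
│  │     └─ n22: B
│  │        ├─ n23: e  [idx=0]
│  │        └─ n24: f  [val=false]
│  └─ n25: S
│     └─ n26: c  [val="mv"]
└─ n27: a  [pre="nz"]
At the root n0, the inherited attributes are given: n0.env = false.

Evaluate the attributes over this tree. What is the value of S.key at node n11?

1. n0.env = false  [given at root]
2. n1.env = false  [S₀.env == true]
3. n2.env = false  [false]
4. n3.depth = 19  [19]
5. n4.depth = 26  [A₀.depth + 7]
6. n5.idx = 19  [terminal]
7. n6.val = false  [terminal]
8. n7.idx = -7  [terminal]
9. n4.pre = 4  [A.depth * -2 + 56]
10. n4.tag = "zy"  ["zy"]
11. n8.idx = 7  [terminal]
12. n3.pre = 8  [len(A₁.tag) + 6]
13. n3.tag = "yzy"  ["y" ++ A₁.tag]
14. n9.val = "mp"  [terminal]
15. n10.env = false  [A.pre > 8]
16. n11.env = true  [S₀.env == false]
17. n12.val = "kp"  [terminal]
18. n13.idx = 4  [terminal]
19. n11.key = false  [S.env == false]
20. n14.pre = "mq"  [terminal]
21. n10.key = true  [S₀.env == false]
22. n2.key = false  [A.pre > 8]
23. n1.key = true  [not S₁.key]
24. n15.env = false  [S₁.key == false]
25. n16.live = "yw"  ["yw"]
26. n16.idx = true  [S₀.env == false]
27. n17.idx = 27  [terminal]
28. n18.mk = "mn"  ["mn"]
29. n18.cnt = 15  [e.idx - 12]
30. n18.lim = 26  [e.idx - 1]
31. n19.env = true  [C.lim > 25]
32. n20.pre = "mw"  [terminal]
33. n19.key = false  [not S.env]
34. n18.off = true  [C.cnt > 14]
35. n21.env = false  [e.idx > 27]
36. n22.live = "mv"  ["mv"]
37. n22.idx = true  [S.env == false]
38. n23.idx = 0  [terminal]
39. n24.val = false  [terminal]
40. n22.off = 11  [e.idx * 3 + 11]
41. n21.key = true  [S.env == false]
42. n16.off = 3  [e.idx - 24]
43. n25.env = false  [B.off > 3]
44. n26.val = "mv"  [terminal]
45. n25.key = false  [S.env == true]
46. n15.key = false  [S₁.key == true]
47. n27.pre = "nz"  [terminal]
48. n0.key = true  [S₀.env or S₁.key]

false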